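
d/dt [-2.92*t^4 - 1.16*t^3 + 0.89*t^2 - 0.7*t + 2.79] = -11.68*t^3 - 3.48*t^2 + 1.78*t - 0.7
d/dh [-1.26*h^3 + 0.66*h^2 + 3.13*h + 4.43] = -3.78*h^2 + 1.32*h + 3.13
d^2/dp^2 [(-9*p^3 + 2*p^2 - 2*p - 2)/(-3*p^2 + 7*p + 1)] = 2*(444*p^3 + 225*p^2 - 81*p + 88)/(27*p^6 - 189*p^5 + 414*p^4 - 217*p^3 - 138*p^2 - 21*p - 1)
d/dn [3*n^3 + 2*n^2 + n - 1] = 9*n^2 + 4*n + 1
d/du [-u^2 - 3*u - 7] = -2*u - 3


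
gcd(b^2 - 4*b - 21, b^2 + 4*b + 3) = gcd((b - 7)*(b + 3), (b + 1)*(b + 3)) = b + 3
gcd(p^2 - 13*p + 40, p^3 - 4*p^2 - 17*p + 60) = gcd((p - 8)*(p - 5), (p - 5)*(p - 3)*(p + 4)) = p - 5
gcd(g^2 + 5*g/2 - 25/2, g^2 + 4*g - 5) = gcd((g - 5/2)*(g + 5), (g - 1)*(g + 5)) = g + 5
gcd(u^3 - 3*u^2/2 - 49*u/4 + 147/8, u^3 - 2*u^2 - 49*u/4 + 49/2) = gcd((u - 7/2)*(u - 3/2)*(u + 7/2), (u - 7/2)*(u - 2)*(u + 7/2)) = u^2 - 49/4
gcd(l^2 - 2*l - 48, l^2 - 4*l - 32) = l - 8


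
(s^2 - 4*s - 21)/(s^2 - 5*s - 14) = (s + 3)/(s + 2)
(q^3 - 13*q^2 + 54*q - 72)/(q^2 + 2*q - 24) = (q^2 - 9*q + 18)/(q + 6)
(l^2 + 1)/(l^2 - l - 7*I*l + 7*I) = (l^2 + 1)/(l^2 - l - 7*I*l + 7*I)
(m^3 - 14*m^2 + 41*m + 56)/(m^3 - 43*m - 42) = (m - 8)/(m + 6)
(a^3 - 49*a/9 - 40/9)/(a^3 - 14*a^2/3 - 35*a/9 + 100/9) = (3*a^2 - 5*a - 8)/(3*a^2 - 19*a + 20)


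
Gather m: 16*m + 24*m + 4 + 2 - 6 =40*m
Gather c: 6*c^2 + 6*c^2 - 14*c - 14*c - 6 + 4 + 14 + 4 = 12*c^2 - 28*c + 16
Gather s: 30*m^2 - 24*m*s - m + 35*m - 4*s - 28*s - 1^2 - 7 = 30*m^2 + 34*m + s*(-24*m - 32) - 8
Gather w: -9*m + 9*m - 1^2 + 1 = 0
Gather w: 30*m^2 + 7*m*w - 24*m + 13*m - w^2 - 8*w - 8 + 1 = 30*m^2 - 11*m - w^2 + w*(7*m - 8) - 7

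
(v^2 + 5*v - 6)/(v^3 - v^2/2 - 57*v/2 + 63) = 2*(v - 1)/(2*v^2 - 13*v + 21)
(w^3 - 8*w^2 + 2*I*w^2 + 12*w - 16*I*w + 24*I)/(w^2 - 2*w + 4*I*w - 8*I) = (w^2 + 2*w*(-3 + I) - 12*I)/(w + 4*I)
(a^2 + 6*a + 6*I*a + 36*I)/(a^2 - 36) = (a + 6*I)/(a - 6)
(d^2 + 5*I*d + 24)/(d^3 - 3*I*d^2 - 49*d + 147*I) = (d + 8*I)/(d^2 - 49)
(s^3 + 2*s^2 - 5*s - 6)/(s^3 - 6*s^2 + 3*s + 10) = (s + 3)/(s - 5)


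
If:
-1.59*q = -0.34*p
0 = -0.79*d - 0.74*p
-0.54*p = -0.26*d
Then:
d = 0.00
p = 0.00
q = 0.00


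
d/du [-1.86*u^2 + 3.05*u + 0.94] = 3.05 - 3.72*u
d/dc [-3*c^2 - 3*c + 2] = -6*c - 3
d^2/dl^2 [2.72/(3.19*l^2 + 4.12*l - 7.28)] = (-55.357984*l^2 - 71.496832*l + 2.72*(6.38*l + 4.12)*(12.76*l + 8.24) + 126.334208)/(3.19*l^2 + 4.12*l - 7.28)^3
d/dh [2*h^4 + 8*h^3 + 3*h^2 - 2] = 2*h*(4*h^2 + 12*h + 3)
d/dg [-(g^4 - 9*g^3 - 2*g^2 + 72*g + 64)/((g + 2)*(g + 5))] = 2*(-g^3 - 2*g^2 + 55*g - 34)/(g^2 + 10*g + 25)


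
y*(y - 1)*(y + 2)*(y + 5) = y^4 + 6*y^3 + 3*y^2 - 10*y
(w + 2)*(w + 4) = w^2 + 6*w + 8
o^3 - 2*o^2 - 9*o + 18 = (o - 3)*(o - 2)*(o + 3)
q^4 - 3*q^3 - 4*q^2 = q^2*(q - 4)*(q + 1)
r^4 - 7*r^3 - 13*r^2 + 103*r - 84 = (r - 7)*(r - 3)*(r - 1)*(r + 4)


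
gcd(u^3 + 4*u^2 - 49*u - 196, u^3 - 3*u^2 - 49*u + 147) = u^2 - 49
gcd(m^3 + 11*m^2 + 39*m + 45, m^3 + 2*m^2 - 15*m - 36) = m^2 + 6*m + 9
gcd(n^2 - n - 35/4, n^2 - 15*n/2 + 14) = n - 7/2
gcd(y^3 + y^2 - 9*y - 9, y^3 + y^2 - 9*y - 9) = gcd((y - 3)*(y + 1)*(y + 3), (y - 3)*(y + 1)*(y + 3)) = y^3 + y^2 - 9*y - 9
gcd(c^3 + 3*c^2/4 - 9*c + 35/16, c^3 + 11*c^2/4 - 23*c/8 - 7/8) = c + 7/2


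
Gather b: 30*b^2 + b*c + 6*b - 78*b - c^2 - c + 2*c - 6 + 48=30*b^2 + b*(c - 72) - c^2 + c + 42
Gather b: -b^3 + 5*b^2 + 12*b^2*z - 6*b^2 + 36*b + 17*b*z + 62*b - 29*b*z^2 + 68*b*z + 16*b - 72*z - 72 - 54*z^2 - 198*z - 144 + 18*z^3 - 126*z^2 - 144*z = -b^3 + b^2*(12*z - 1) + b*(-29*z^2 + 85*z + 114) + 18*z^3 - 180*z^2 - 414*z - 216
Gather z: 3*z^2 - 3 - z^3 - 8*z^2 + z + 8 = -z^3 - 5*z^2 + z + 5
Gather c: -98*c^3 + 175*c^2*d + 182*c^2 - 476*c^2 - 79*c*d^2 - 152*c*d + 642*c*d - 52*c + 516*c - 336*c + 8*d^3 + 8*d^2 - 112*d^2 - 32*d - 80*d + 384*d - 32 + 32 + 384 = -98*c^3 + c^2*(175*d - 294) + c*(-79*d^2 + 490*d + 128) + 8*d^3 - 104*d^2 + 272*d + 384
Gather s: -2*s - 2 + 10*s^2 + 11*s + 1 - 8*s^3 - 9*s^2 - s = -8*s^3 + s^2 + 8*s - 1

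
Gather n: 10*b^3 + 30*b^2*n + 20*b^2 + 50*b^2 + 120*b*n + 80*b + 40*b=10*b^3 + 70*b^2 + 120*b + n*(30*b^2 + 120*b)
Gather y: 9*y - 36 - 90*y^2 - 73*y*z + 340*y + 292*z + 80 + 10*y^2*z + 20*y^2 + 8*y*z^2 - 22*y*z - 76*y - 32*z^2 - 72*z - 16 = y^2*(10*z - 70) + y*(8*z^2 - 95*z + 273) - 32*z^2 + 220*z + 28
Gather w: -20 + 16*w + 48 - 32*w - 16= 12 - 16*w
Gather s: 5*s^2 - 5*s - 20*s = 5*s^2 - 25*s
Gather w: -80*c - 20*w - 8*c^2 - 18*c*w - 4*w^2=-8*c^2 - 80*c - 4*w^2 + w*(-18*c - 20)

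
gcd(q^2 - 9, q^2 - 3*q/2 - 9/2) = q - 3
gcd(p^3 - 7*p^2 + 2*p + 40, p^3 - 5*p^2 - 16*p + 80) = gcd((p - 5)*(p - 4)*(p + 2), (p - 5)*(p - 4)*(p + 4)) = p^2 - 9*p + 20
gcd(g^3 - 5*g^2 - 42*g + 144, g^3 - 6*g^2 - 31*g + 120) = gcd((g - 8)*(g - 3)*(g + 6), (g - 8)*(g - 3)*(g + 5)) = g^2 - 11*g + 24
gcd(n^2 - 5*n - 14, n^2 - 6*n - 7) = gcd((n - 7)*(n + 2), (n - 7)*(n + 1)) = n - 7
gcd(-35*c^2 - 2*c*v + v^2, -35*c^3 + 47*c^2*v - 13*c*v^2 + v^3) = -7*c + v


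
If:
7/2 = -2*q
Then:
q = -7/4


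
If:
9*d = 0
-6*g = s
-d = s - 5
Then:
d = 0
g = -5/6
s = 5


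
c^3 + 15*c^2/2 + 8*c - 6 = (c - 1/2)*(c + 2)*(c + 6)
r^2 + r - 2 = (r - 1)*(r + 2)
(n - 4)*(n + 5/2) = n^2 - 3*n/2 - 10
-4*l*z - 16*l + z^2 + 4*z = (-4*l + z)*(z + 4)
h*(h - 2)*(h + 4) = h^3 + 2*h^2 - 8*h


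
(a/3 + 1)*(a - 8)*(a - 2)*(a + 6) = a^4/3 - a^3/3 - 56*a^2/3 - 12*a + 96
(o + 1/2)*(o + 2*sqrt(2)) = o^2 + o/2 + 2*sqrt(2)*o + sqrt(2)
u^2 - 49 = (u - 7)*(u + 7)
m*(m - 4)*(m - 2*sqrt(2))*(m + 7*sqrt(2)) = m^4 - 4*m^3 + 5*sqrt(2)*m^3 - 20*sqrt(2)*m^2 - 28*m^2 + 112*m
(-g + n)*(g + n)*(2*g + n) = -2*g^3 - g^2*n + 2*g*n^2 + n^3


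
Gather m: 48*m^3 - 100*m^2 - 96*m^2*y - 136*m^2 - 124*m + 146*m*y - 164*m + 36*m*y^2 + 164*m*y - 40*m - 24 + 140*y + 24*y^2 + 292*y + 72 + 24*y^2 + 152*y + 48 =48*m^3 + m^2*(-96*y - 236) + m*(36*y^2 + 310*y - 328) + 48*y^2 + 584*y + 96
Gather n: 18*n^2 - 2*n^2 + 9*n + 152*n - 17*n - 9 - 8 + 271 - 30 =16*n^2 + 144*n + 224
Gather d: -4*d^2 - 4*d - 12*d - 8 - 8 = -4*d^2 - 16*d - 16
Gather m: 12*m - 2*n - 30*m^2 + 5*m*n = -30*m^2 + m*(5*n + 12) - 2*n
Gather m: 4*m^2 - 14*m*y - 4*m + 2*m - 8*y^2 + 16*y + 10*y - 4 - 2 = 4*m^2 + m*(-14*y - 2) - 8*y^2 + 26*y - 6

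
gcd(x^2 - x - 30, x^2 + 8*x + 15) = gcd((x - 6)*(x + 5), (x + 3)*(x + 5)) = x + 5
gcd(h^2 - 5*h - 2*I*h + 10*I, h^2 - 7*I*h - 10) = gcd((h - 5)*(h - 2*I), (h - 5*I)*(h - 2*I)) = h - 2*I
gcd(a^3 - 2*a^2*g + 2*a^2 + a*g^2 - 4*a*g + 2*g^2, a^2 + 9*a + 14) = a + 2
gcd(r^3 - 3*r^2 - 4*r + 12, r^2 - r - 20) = 1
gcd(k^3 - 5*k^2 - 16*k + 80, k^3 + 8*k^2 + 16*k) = k + 4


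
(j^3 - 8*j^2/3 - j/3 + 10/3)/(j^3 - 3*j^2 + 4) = (j - 5/3)/(j - 2)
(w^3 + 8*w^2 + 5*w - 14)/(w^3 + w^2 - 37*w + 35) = (w + 2)/(w - 5)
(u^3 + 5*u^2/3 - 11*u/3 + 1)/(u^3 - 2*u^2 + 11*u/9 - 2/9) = 3*(u + 3)/(3*u - 2)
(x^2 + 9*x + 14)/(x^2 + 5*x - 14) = (x + 2)/(x - 2)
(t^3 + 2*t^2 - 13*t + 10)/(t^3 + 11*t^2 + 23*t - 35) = (t - 2)/(t + 7)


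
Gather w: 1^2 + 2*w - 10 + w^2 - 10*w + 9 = w^2 - 8*w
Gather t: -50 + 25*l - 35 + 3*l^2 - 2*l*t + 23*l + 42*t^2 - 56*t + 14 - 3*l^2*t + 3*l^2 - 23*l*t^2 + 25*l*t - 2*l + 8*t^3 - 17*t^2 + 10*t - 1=6*l^2 + 46*l + 8*t^3 + t^2*(25 - 23*l) + t*(-3*l^2 + 23*l - 46) - 72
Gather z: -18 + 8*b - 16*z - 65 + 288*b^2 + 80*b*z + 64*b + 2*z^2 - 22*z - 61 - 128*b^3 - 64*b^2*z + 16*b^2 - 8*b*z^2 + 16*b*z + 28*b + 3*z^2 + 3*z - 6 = -128*b^3 + 304*b^2 + 100*b + z^2*(5 - 8*b) + z*(-64*b^2 + 96*b - 35) - 150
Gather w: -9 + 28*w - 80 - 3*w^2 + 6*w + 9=-3*w^2 + 34*w - 80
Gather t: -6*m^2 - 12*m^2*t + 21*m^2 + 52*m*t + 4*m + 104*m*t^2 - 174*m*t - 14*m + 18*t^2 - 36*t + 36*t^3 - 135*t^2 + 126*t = 15*m^2 - 10*m + 36*t^3 + t^2*(104*m - 117) + t*(-12*m^2 - 122*m + 90)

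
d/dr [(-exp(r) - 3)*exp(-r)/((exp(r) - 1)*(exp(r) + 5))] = (2*exp(3*r) + 13*exp(2*r) + 24*exp(r) - 15)*exp(-r)/(exp(4*r) + 8*exp(3*r) + 6*exp(2*r) - 40*exp(r) + 25)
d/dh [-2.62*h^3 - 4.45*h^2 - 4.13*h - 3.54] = -7.86*h^2 - 8.9*h - 4.13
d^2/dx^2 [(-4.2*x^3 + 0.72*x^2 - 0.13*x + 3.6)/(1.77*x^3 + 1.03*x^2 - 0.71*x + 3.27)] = (2.8421709430404e-14*x^7 + 19.825416*x^6 - 34.112502*x^5 + 431.058366*x^4 + 71.176624*x^3 + 48.756492*x^2 - 407.648682*x - 5.826666)/(5.545233*x^9 + 9.680661*x^8 - 1.039698*x^7 + 24.06007*x^6 + 36.186276*x^5 - 12.691356*x^4 + 42.073282*x^3 + 37.986282*x^2 - 22.775877*x + 34.965783)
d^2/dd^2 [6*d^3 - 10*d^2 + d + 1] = 36*d - 20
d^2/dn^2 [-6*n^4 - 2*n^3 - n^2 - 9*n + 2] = -72*n^2 - 12*n - 2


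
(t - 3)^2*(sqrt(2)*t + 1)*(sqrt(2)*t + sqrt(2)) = 2*t^4 - 10*t^3 + sqrt(2)*t^3 - 5*sqrt(2)*t^2 + 6*t^2 + 3*sqrt(2)*t + 18*t + 9*sqrt(2)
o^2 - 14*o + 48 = (o - 8)*(o - 6)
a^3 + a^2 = a^2*(a + 1)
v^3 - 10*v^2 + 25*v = v*(v - 5)^2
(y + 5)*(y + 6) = y^2 + 11*y + 30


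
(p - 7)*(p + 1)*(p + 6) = p^3 - 43*p - 42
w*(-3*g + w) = -3*g*w + w^2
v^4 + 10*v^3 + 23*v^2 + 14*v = v*(v + 1)*(v + 2)*(v + 7)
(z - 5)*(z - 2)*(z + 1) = z^3 - 6*z^2 + 3*z + 10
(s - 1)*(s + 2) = s^2 + s - 2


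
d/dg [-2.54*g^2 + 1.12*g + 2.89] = 1.12 - 5.08*g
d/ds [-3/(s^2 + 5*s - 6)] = 3*(2*s + 5)/(s^2 + 5*s - 6)^2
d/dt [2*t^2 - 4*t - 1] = 4*t - 4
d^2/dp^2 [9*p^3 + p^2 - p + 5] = 54*p + 2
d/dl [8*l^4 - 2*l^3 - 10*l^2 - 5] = 2*l*(16*l^2 - 3*l - 10)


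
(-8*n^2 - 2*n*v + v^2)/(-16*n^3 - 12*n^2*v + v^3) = 1/(2*n + v)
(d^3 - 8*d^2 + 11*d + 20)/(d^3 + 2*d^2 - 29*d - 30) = (d - 4)/(d + 6)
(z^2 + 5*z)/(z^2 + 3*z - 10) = z/(z - 2)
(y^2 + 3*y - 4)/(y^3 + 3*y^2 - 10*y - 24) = (y - 1)/(y^2 - y - 6)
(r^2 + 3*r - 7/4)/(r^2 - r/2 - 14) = (r - 1/2)/(r - 4)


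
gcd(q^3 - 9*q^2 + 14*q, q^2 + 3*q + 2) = 1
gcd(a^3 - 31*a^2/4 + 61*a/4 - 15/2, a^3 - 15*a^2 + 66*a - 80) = a^2 - 7*a + 10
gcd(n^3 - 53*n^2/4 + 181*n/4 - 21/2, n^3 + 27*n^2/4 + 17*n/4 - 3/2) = n - 1/4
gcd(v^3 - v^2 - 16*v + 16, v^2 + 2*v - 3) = v - 1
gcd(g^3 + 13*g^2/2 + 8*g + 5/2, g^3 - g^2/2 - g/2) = g + 1/2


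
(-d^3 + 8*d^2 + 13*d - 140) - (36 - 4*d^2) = -d^3 + 12*d^2 + 13*d - 176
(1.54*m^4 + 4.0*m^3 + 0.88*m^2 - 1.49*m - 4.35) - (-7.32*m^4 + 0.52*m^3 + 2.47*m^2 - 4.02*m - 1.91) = 8.86*m^4 + 3.48*m^3 - 1.59*m^2 + 2.53*m - 2.44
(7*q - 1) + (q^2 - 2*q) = q^2 + 5*q - 1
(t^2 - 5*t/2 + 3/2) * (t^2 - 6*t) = t^4 - 17*t^3/2 + 33*t^2/2 - 9*t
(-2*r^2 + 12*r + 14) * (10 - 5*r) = 10*r^3 - 80*r^2 + 50*r + 140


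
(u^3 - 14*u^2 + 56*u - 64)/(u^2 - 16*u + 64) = (u^2 - 6*u + 8)/(u - 8)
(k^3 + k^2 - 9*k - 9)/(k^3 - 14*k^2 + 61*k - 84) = (k^2 + 4*k + 3)/(k^2 - 11*k + 28)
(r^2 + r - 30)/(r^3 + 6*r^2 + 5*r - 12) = (r^2 + r - 30)/(r^3 + 6*r^2 + 5*r - 12)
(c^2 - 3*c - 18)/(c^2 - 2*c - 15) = (c - 6)/(c - 5)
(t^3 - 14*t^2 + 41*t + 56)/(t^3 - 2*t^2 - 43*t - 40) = (t - 7)/(t + 5)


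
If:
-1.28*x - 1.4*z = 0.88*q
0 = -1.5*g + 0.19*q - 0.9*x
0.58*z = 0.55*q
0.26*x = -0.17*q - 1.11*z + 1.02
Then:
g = 1.53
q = 1.32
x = -2.27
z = 1.25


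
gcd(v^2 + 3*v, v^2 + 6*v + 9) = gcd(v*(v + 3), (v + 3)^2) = v + 3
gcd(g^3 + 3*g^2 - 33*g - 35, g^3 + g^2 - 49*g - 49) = g^2 + 8*g + 7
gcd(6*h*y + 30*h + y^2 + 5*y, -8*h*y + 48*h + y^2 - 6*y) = 1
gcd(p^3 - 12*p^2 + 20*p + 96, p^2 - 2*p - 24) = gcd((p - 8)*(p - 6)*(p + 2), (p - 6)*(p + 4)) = p - 6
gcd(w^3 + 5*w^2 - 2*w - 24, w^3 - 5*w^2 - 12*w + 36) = w^2 + w - 6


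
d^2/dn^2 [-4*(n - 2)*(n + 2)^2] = -24*n - 16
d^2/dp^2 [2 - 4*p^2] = -8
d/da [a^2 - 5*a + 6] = 2*a - 5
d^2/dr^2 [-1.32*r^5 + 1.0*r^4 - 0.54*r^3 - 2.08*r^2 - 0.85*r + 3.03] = -26.4*r^3 + 12.0*r^2 - 3.24*r - 4.16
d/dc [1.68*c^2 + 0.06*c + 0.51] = 3.36*c + 0.06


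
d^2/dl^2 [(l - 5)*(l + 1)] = 2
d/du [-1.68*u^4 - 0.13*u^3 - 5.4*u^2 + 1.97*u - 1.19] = -6.72*u^3 - 0.39*u^2 - 10.8*u + 1.97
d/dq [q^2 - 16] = 2*q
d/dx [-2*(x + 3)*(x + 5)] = -4*x - 16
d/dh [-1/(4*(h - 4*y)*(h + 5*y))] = (2*h + y)/(4*(h - 4*y)^2*(h + 5*y)^2)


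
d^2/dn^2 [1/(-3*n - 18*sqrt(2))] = -2/(3*(n + 6*sqrt(2))^3)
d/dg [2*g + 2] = 2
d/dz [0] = 0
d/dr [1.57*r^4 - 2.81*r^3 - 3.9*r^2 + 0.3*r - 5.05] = 6.28*r^3 - 8.43*r^2 - 7.8*r + 0.3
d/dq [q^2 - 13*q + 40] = 2*q - 13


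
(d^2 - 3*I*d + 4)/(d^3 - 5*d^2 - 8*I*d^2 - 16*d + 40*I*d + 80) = (d + I)/(d^2 - d*(5 + 4*I) + 20*I)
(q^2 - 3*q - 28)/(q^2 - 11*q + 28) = (q + 4)/(q - 4)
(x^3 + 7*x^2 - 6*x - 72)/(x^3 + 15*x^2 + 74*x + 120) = (x - 3)/(x + 5)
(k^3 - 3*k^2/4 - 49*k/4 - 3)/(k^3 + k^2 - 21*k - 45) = (k^2 - 15*k/4 - 1)/(k^2 - 2*k - 15)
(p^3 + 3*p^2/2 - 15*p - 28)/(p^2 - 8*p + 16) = (p^2 + 11*p/2 + 7)/(p - 4)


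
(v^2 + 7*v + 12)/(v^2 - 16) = (v + 3)/(v - 4)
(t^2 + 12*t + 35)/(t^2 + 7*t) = (t + 5)/t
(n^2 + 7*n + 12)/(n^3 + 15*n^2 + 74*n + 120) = (n + 3)/(n^2 + 11*n + 30)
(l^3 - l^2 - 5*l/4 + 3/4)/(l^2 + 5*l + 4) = (l^2 - 2*l + 3/4)/(l + 4)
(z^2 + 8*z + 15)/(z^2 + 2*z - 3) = (z + 5)/(z - 1)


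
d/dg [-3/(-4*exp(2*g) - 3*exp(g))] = 3*(-8*exp(g) - 3)*exp(-g)/(4*exp(g) + 3)^2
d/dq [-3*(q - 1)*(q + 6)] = -6*q - 15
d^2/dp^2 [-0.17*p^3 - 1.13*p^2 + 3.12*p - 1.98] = -1.02*p - 2.26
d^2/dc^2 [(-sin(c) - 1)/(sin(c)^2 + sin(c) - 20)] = (sin(c)^5 + 3*sin(c)^4 + 121*sin(c)^3 + 95*sin(c)^2 + 294*sin(c) - 82)/(sin(c)^2 + sin(c) - 20)^3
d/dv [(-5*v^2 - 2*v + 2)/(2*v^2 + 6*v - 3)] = 2*(-13*v^2 + 11*v - 3)/(4*v^4 + 24*v^3 + 24*v^2 - 36*v + 9)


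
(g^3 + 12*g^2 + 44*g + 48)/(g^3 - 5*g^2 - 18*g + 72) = (g^2 + 8*g + 12)/(g^2 - 9*g + 18)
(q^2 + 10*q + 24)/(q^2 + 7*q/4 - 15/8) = 8*(q^2 + 10*q + 24)/(8*q^2 + 14*q - 15)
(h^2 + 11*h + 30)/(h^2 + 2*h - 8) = (h^2 + 11*h + 30)/(h^2 + 2*h - 8)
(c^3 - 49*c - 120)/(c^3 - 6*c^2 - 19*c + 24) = (c + 5)/(c - 1)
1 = 1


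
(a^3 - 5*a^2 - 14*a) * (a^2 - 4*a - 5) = a^5 - 9*a^4 + a^3 + 81*a^2 + 70*a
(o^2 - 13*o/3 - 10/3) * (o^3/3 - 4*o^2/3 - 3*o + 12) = o^5/3 - 25*o^4/9 + 5*o^3/3 + 265*o^2/9 - 42*o - 40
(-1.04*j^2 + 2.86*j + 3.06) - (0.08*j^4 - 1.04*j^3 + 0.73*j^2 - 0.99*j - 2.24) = -0.08*j^4 + 1.04*j^3 - 1.77*j^2 + 3.85*j + 5.3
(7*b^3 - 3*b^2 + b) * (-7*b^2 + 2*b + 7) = -49*b^5 + 35*b^4 + 36*b^3 - 19*b^2 + 7*b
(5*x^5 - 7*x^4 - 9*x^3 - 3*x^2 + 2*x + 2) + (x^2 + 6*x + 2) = 5*x^5 - 7*x^4 - 9*x^3 - 2*x^2 + 8*x + 4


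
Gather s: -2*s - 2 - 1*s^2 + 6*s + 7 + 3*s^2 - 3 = 2*s^2 + 4*s + 2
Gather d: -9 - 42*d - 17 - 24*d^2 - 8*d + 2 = -24*d^2 - 50*d - 24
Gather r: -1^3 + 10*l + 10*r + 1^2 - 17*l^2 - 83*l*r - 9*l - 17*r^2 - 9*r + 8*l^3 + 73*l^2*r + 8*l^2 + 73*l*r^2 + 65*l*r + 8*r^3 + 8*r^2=8*l^3 - 9*l^2 + l + 8*r^3 + r^2*(73*l - 9) + r*(73*l^2 - 18*l + 1)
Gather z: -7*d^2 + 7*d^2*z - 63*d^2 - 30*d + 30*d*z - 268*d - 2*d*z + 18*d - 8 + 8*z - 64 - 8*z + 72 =-70*d^2 - 280*d + z*(7*d^2 + 28*d)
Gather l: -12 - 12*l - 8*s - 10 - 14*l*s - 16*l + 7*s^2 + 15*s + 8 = l*(-14*s - 28) + 7*s^2 + 7*s - 14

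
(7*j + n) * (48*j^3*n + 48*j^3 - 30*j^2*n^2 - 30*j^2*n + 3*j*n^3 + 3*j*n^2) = 336*j^4*n + 336*j^4 - 162*j^3*n^2 - 162*j^3*n - 9*j^2*n^3 - 9*j^2*n^2 + 3*j*n^4 + 3*j*n^3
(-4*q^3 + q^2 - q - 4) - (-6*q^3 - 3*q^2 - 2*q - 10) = 2*q^3 + 4*q^2 + q + 6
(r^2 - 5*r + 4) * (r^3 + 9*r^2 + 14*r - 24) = r^5 + 4*r^4 - 27*r^3 - 58*r^2 + 176*r - 96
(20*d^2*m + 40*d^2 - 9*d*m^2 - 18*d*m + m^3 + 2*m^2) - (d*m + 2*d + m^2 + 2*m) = 20*d^2*m + 40*d^2 - 9*d*m^2 - 19*d*m - 2*d + m^3 + m^2 - 2*m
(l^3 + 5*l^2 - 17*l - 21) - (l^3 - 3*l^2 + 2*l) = 8*l^2 - 19*l - 21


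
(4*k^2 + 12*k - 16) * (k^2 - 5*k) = 4*k^4 - 8*k^3 - 76*k^2 + 80*k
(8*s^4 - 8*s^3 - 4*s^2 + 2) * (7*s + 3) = 56*s^5 - 32*s^4 - 52*s^3 - 12*s^2 + 14*s + 6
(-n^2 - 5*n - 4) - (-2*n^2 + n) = n^2 - 6*n - 4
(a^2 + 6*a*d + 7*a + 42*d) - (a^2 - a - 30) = 6*a*d + 8*a + 42*d + 30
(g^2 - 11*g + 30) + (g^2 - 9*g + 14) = 2*g^2 - 20*g + 44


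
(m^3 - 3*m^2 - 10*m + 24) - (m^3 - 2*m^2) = -m^2 - 10*m + 24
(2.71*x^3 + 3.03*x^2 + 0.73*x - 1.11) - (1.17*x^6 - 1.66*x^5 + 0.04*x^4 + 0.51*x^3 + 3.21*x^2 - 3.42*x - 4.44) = -1.17*x^6 + 1.66*x^5 - 0.04*x^4 + 2.2*x^3 - 0.18*x^2 + 4.15*x + 3.33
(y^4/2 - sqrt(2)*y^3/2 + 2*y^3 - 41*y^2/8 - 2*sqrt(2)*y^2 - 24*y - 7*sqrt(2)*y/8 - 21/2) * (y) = y^5/2 - sqrt(2)*y^4/2 + 2*y^4 - 41*y^3/8 - 2*sqrt(2)*y^3 - 24*y^2 - 7*sqrt(2)*y^2/8 - 21*y/2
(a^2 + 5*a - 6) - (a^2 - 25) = 5*a + 19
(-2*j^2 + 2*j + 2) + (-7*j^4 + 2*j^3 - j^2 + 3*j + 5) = -7*j^4 + 2*j^3 - 3*j^2 + 5*j + 7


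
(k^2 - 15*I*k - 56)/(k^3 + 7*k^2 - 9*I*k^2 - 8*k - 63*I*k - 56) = (k - 7*I)/(k^2 + k*(7 - I) - 7*I)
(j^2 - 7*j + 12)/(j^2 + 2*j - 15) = (j - 4)/(j + 5)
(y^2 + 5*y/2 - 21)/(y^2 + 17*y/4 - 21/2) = 2*(2*y - 7)/(4*y - 7)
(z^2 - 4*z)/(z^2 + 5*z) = (z - 4)/(z + 5)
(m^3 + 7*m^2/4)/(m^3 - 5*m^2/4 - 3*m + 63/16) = 4*m^2/(4*m^2 - 12*m + 9)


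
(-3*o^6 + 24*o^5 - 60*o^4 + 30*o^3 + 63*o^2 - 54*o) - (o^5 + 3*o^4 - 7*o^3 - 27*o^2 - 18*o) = -3*o^6 + 23*o^5 - 63*o^4 + 37*o^3 + 90*o^2 - 36*o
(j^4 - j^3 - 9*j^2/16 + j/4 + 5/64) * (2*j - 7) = 2*j^5 - 9*j^4 + 47*j^3/8 + 71*j^2/16 - 51*j/32 - 35/64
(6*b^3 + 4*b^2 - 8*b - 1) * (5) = 30*b^3 + 20*b^2 - 40*b - 5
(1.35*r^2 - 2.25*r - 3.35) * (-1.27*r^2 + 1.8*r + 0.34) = -1.7145*r^4 + 5.2875*r^3 + 0.6635*r^2 - 6.795*r - 1.139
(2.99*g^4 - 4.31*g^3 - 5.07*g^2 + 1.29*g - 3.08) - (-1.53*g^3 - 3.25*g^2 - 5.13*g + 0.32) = 2.99*g^4 - 2.78*g^3 - 1.82*g^2 + 6.42*g - 3.4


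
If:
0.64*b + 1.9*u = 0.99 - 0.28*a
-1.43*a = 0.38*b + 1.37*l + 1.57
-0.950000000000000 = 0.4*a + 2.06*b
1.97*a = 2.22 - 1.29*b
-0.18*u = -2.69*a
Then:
No Solution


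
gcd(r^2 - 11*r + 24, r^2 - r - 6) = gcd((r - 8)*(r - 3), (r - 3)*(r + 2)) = r - 3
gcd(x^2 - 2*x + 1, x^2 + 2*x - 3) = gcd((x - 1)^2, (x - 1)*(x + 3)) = x - 1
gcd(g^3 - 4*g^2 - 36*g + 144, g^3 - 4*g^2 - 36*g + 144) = g^3 - 4*g^2 - 36*g + 144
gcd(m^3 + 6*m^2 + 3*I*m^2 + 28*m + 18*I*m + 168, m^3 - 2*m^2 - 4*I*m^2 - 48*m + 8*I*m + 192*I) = m^2 + m*(6 - 4*I) - 24*I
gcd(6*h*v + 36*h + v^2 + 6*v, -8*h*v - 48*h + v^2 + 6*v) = v + 6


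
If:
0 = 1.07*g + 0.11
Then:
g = -0.10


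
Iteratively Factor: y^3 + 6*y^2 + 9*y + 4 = (y + 4)*(y^2 + 2*y + 1) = (y + 1)*(y + 4)*(y + 1)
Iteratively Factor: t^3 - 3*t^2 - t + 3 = (t + 1)*(t^2 - 4*t + 3) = (t - 3)*(t + 1)*(t - 1)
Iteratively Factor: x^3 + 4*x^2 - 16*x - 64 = (x + 4)*(x^2 - 16) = (x - 4)*(x + 4)*(x + 4)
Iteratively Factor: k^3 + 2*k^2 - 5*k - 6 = (k + 3)*(k^2 - k - 2) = (k - 2)*(k + 3)*(k + 1)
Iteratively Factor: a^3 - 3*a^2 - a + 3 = (a - 1)*(a^2 - 2*a - 3) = (a - 1)*(a + 1)*(a - 3)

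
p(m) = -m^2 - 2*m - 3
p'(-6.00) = 10.00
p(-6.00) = -27.00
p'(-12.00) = 22.00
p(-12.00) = -123.00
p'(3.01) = -8.02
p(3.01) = -18.08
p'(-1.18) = 0.36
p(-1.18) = -2.03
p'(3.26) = -8.52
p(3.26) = -20.15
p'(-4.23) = 6.46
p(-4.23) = -12.43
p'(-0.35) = -1.30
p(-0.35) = -2.42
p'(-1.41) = 0.82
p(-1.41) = -2.17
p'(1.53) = -5.06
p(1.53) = -8.40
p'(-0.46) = -1.08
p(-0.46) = -2.29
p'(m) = -2*m - 2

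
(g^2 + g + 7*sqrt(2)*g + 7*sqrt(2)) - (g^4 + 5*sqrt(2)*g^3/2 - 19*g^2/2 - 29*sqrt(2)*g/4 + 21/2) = -g^4 - 5*sqrt(2)*g^3/2 + 21*g^2/2 + g + 57*sqrt(2)*g/4 - 21/2 + 7*sqrt(2)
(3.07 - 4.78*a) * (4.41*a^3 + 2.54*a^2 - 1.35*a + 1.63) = -21.0798*a^4 + 1.3975*a^3 + 14.2508*a^2 - 11.9359*a + 5.0041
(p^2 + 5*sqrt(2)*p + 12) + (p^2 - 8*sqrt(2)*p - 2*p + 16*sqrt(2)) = 2*p^2 - 3*sqrt(2)*p - 2*p + 12 + 16*sqrt(2)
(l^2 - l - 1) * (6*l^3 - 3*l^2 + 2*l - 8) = 6*l^5 - 9*l^4 - l^3 - 7*l^2 + 6*l + 8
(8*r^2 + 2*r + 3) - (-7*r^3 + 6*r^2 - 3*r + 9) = 7*r^3 + 2*r^2 + 5*r - 6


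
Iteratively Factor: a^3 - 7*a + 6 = (a + 3)*(a^2 - 3*a + 2) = (a - 1)*(a + 3)*(a - 2)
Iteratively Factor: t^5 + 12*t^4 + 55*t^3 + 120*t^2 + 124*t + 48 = (t + 2)*(t^4 + 10*t^3 + 35*t^2 + 50*t + 24) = (t + 2)*(t + 3)*(t^3 + 7*t^2 + 14*t + 8) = (t + 2)*(t + 3)*(t + 4)*(t^2 + 3*t + 2) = (t + 2)^2*(t + 3)*(t + 4)*(t + 1)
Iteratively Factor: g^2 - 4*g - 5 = (g - 5)*(g + 1)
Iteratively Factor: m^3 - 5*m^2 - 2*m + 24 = (m + 2)*(m^2 - 7*m + 12) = (m - 4)*(m + 2)*(m - 3)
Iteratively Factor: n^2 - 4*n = (n)*(n - 4)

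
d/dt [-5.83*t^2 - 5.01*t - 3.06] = -11.66*t - 5.01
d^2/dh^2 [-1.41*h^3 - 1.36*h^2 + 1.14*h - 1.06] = -8.46*h - 2.72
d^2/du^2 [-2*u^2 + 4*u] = -4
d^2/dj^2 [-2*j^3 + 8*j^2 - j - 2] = 16 - 12*j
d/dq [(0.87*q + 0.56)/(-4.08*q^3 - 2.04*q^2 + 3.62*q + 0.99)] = (7.0992*q^3 + 8.6292*q^2 + 2.2848*q - 1.1659)/(16.6464*q^6 + 16.6464*q^5 - 25.3776*q^4 - 22.848*q^3 + 9.0652*q^2 + 7.1676*q + 0.9801)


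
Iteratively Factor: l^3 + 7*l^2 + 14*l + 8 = (l + 4)*(l^2 + 3*l + 2) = (l + 2)*(l + 4)*(l + 1)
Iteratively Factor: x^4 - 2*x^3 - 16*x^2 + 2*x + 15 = (x + 3)*(x^3 - 5*x^2 - x + 5) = (x + 1)*(x + 3)*(x^2 - 6*x + 5) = (x - 1)*(x + 1)*(x + 3)*(x - 5)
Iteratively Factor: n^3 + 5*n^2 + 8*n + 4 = (n + 1)*(n^2 + 4*n + 4) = (n + 1)*(n + 2)*(n + 2)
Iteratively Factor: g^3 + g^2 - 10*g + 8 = (g - 1)*(g^2 + 2*g - 8) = (g - 2)*(g - 1)*(g + 4)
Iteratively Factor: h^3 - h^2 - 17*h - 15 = (h + 1)*(h^2 - 2*h - 15) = (h + 1)*(h + 3)*(h - 5)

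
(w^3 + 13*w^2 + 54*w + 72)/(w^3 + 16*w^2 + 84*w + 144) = (w + 3)/(w + 6)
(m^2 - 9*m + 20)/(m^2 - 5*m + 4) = (m - 5)/(m - 1)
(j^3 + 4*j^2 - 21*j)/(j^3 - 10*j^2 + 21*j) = (j + 7)/(j - 7)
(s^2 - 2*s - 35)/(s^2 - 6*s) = (s^2 - 2*s - 35)/(s*(s - 6))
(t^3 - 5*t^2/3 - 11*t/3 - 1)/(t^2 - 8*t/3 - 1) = t + 1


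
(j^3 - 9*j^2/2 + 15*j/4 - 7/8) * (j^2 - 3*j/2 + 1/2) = j^5 - 6*j^4 + 11*j^3 - 35*j^2/4 + 51*j/16 - 7/16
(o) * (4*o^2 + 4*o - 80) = 4*o^3 + 4*o^2 - 80*o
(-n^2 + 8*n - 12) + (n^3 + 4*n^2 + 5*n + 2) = n^3 + 3*n^2 + 13*n - 10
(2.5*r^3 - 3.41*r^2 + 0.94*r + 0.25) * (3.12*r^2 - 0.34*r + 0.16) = 7.8*r^5 - 11.4892*r^4 + 4.4922*r^3 - 0.0852000000000001*r^2 + 0.0654*r + 0.04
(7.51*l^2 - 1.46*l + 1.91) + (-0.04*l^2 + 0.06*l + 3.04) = 7.47*l^2 - 1.4*l + 4.95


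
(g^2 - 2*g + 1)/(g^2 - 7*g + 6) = (g - 1)/(g - 6)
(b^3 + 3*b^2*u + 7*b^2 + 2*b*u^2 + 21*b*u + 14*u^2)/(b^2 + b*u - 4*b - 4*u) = (b^2 + 2*b*u + 7*b + 14*u)/(b - 4)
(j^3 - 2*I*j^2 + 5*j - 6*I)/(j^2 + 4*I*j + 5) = (j^2 - I*j + 6)/(j + 5*I)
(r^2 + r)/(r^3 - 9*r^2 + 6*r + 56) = r*(r + 1)/(r^3 - 9*r^2 + 6*r + 56)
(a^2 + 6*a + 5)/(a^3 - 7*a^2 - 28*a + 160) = (a + 1)/(a^2 - 12*a + 32)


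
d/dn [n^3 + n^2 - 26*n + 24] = 3*n^2 + 2*n - 26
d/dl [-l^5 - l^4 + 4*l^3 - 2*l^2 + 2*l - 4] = -5*l^4 - 4*l^3 + 12*l^2 - 4*l + 2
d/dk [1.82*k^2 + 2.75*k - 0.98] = 3.64*k + 2.75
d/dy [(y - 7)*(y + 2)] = 2*y - 5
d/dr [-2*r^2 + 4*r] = 4 - 4*r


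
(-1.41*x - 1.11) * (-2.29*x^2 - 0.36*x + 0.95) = 3.2289*x^3 + 3.0495*x^2 - 0.9399*x - 1.0545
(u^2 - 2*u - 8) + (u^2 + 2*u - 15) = 2*u^2 - 23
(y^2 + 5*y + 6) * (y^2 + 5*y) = y^4 + 10*y^3 + 31*y^2 + 30*y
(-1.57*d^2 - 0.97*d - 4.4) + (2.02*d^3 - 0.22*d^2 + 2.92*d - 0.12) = 2.02*d^3 - 1.79*d^2 + 1.95*d - 4.52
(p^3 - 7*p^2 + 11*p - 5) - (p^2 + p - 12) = p^3 - 8*p^2 + 10*p + 7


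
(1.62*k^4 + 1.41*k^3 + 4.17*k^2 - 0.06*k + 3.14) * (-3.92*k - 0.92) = -6.3504*k^5 - 7.0176*k^4 - 17.6436*k^3 - 3.6012*k^2 - 12.2536*k - 2.8888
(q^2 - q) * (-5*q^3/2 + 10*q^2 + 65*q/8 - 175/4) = -5*q^5/2 + 25*q^4/2 - 15*q^3/8 - 415*q^2/8 + 175*q/4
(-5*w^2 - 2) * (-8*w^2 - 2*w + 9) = 40*w^4 + 10*w^3 - 29*w^2 + 4*w - 18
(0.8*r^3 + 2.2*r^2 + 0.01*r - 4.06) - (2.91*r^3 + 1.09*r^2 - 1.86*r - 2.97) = -2.11*r^3 + 1.11*r^2 + 1.87*r - 1.09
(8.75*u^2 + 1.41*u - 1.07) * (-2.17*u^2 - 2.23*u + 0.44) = -18.9875*u^4 - 22.5722*u^3 + 3.0276*u^2 + 3.0065*u - 0.4708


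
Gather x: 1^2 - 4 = -3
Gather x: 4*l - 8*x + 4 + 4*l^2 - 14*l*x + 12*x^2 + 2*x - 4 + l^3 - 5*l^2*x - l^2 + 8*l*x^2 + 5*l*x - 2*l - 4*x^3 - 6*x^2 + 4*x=l^3 + 3*l^2 + 2*l - 4*x^3 + x^2*(8*l + 6) + x*(-5*l^2 - 9*l - 2)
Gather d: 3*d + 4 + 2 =3*d + 6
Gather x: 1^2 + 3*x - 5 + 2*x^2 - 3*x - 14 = 2*x^2 - 18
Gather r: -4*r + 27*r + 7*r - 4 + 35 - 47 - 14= 30*r - 30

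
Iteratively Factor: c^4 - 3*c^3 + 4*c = (c + 1)*(c^3 - 4*c^2 + 4*c) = c*(c + 1)*(c^2 - 4*c + 4) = c*(c - 2)*(c + 1)*(c - 2)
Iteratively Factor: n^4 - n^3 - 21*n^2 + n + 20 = (n - 1)*(n^3 - 21*n - 20) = (n - 5)*(n - 1)*(n^2 + 5*n + 4) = (n - 5)*(n - 1)*(n + 1)*(n + 4)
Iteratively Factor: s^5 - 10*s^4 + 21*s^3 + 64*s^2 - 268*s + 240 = (s - 4)*(s^4 - 6*s^3 - 3*s^2 + 52*s - 60) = (s - 4)*(s - 2)*(s^3 - 4*s^2 - 11*s + 30) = (s - 5)*(s - 4)*(s - 2)*(s^2 + s - 6) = (s - 5)*(s - 4)*(s - 2)*(s + 3)*(s - 2)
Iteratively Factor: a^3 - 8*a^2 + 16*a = (a - 4)*(a^2 - 4*a) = a*(a - 4)*(a - 4)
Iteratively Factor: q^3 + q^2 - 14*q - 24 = (q + 2)*(q^2 - q - 12) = (q - 4)*(q + 2)*(q + 3)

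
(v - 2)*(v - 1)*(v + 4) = v^3 + v^2 - 10*v + 8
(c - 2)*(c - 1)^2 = c^3 - 4*c^2 + 5*c - 2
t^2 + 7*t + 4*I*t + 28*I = (t + 7)*(t + 4*I)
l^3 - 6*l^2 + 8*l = l*(l - 4)*(l - 2)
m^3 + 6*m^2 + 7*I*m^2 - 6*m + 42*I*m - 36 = (m + 6)*(m + I)*(m + 6*I)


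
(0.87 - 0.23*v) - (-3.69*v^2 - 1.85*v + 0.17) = 3.69*v^2 + 1.62*v + 0.7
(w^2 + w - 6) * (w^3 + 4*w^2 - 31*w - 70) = w^5 + 5*w^4 - 33*w^3 - 125*w^2 + 116*w + 420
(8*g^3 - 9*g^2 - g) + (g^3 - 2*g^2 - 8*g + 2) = 9*g^3 - 11*g^2 - 9*g + 2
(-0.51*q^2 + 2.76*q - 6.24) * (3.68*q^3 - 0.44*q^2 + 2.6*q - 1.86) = -1.8768*q^5 + 10.3812*q^4 - 25.5036*q^3 + 10.8702*q^2 - 21.3576*q + 11.6064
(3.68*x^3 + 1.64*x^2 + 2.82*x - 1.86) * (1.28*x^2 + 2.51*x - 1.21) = 4.7104*x^5 + 11.336*x^4 + 3.2732*x^3 + 2.713*x^2 - 8.0808*x + 2.2506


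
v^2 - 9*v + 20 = (v - 5)*(v - 4)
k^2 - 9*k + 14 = (k - 7)*(k - 2)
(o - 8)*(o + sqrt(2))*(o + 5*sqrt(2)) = o^3 - 8*o^2 + 6*sqrt(2)*o^2 - 48*sqrt(2)*o + 10*o - 80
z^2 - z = z*(z - 1)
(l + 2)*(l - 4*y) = l^2 - 4*l*y + 2*l - 8*y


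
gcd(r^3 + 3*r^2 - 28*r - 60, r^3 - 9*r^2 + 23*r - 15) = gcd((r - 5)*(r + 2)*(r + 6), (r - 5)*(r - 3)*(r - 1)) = r - 5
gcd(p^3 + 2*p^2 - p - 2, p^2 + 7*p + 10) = p + 2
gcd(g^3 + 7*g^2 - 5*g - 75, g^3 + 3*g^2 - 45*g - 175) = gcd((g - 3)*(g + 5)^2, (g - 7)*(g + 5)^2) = g^2 + 10*g + 25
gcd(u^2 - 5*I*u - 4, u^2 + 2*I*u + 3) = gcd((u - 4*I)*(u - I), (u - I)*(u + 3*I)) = u - I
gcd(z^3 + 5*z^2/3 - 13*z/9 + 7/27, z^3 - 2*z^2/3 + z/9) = z^2 - 2*z/3 + 1/9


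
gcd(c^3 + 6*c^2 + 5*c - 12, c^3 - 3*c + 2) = c - 1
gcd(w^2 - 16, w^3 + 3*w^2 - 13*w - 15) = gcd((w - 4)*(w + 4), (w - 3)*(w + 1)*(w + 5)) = 1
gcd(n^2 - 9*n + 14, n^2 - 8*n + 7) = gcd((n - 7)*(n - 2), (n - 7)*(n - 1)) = n - 7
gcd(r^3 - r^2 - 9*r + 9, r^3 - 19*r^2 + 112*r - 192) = r - 3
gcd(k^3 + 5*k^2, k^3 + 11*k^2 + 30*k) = k^2 + 5*k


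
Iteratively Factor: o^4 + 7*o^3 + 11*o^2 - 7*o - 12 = (o - 1)*(o^3 + 8*o^2 + 19*o + 12) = (o - 1)*(o + 1)*(o^2 + 7*o + 12) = (o - 1)*(o + 1)*(o + 3)*(o + 4)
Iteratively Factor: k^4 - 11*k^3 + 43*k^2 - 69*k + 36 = (k - 3)*(k^3 - 8*k^2 + 19*k - 12) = (k - 4)*(k - 3)*(k^2 - 4*k + 3) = (k - 4)*(k - 3)^2*(k - 1)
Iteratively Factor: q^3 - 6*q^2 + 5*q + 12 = (q - 4)*(q^2 - 2*q - 3) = (q - 4)*(q - 3)*(q + 1)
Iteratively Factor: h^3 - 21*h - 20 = (h - 5)*(h^2 + 5*h + 4) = (h - 5)*(h + 1)*(h + 4)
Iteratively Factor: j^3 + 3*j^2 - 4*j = (j)*(j^2 + 3*j - 4) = j*(j + 4)*(j - 1)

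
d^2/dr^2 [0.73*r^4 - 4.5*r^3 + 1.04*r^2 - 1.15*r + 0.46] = 8.76*r^2 - 27.0*r + 2.08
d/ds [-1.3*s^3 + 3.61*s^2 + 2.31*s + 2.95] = -3.9*s^2 + 7.22*s + 2.31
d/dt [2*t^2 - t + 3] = 4*t - 1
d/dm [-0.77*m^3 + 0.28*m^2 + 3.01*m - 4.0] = -2.31*m^2 + 0.56*m + 3.01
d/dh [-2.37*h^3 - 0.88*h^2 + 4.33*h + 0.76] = -7.11*h^2 - 1.76*h + 4.33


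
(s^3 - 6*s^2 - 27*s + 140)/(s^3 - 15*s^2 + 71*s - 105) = (s^2 + s - 20)/(s^2 - 8*s + 15)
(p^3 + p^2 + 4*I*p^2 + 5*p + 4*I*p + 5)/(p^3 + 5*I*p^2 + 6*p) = (p^2 + p*(1 + 5*I) + 5*I)/(p*(p + 6*I))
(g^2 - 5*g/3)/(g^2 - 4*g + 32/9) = 3*g*(3*g - 5)/(9*g^2 - 36*g + 32)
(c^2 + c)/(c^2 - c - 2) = c/(c - 2)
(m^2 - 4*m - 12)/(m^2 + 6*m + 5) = (m^2 - 4*m - 12)/(m^2 + 6*m + 5)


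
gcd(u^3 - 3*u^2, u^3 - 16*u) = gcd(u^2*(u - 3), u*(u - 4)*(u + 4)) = u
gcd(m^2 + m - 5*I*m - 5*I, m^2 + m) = m + 1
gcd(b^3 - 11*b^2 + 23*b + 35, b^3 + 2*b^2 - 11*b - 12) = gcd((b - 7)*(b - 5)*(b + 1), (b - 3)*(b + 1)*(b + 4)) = b + 1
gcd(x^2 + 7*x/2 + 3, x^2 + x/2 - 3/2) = x + 3/2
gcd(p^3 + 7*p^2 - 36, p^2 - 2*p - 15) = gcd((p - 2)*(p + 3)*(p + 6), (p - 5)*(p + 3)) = p + 3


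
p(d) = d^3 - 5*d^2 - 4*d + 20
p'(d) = 3*d^2 - 10*d - 4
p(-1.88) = 3.20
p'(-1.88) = 25.40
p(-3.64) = -79.92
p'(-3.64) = 72.15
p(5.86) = 26.09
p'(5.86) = 40.42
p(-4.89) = -196.93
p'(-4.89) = 116.64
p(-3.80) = -91.87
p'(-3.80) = 77.32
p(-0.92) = 18.67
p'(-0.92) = 7.74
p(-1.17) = 16.23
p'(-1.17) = 11.81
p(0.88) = 13.29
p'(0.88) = -10.48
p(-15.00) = -4420.00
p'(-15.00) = 821.00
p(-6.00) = -352.00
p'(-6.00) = 164.00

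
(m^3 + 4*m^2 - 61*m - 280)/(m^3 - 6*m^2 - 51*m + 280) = (m + 5)/(m - 5)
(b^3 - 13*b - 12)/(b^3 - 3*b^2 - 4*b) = (b + 3)/b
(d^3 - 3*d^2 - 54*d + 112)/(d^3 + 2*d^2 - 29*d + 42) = (d - 8)/(d - 3)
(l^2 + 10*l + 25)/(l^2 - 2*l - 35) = (l + 5)/(l - 7)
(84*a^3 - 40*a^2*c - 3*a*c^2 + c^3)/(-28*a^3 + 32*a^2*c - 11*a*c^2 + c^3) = (-6*a - c)/(2*a - c)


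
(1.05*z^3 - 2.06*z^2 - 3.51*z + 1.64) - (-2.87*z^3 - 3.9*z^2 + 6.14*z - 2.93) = 3.92*z^3 + 1.84*z^2 - 9.65*z + 4.57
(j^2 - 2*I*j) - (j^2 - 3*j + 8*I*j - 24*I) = 3*j - 10*I*j + 24*I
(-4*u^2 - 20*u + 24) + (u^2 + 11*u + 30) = -3*u^2 - 9*u + 54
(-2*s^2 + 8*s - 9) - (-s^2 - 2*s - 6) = -s^2 + 10*s - 3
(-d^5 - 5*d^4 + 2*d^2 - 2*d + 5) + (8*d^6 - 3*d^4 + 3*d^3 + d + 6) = 8*d^6 - d^5 - 8*d^4 + 3*d^3 + 2*d^2 - d + 11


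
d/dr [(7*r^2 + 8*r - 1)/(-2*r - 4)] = (-7*r^2 - 28*r - 17)/(2*(r^2 + 4*r + 4))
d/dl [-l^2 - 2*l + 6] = -2*l - 2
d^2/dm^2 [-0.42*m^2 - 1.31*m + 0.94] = -0.840000000000000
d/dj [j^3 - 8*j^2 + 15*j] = 3*j^2 - 16*j + 15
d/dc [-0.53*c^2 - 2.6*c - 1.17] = -1.06*c - 2.6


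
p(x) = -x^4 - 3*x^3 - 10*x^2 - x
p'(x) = -4*x^3 - 9*x^2 - 20*x - 1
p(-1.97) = -28.96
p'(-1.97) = 34.05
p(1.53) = -41.16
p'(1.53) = -66.99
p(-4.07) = -233.72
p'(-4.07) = 200.99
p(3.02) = -260.04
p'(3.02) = -253.66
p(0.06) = -0.10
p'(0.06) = -2.23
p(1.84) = -65.85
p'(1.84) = -93.19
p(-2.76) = -68.37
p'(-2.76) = 69.74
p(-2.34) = -43.96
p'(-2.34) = 47.77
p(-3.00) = -87.00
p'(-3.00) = 86.00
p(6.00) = -2310.00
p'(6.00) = -1309.00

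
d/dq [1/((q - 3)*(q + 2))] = (1 - 2*q)/(q^4 - 2*q^3 - 11*q^2 + 12*q + 36)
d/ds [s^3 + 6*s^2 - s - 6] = 3*s^2 + 12*s - 1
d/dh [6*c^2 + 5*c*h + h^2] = 5*c + 2*h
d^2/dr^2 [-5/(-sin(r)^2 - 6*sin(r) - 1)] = 10*(-2*sin(r)^4 - 9*sin(r)^3 - 13*sin(r)^2 + 21*sin(r) + 35)/(sin(r)^2 + 6*sin(r) + 1)^3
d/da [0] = 0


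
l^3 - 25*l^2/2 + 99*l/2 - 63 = (l - 6)*(l - 7/2)*(l - 3)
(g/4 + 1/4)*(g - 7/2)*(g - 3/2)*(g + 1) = g^4/4 - 3*g^3/4 - 15*g^2/16 + 11*g/8 + 21/16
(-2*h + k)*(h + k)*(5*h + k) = -10*h^3 - 7*h^2*k + 4*h*k^2 + k^3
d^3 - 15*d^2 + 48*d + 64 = (d - 8)^2*(d + 1)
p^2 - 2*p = p*(p - 2)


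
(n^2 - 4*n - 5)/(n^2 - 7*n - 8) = (n - 5)/(n - 8)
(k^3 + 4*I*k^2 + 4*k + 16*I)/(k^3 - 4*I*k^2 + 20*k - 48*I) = (k + 2*I)/(k - 6*I)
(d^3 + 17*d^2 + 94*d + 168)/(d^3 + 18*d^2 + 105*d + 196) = (d + 6)/(d + 7)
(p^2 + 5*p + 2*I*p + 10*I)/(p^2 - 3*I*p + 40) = (p^2 + p*(5 + 2*I) + 10*I)/(p^2 - 3*I*p + 40)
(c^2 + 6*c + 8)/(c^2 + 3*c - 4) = (c + 2)/(c - 1)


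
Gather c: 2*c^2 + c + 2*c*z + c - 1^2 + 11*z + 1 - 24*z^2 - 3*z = 2*c^2 + c*(2*z + 2) - 24*z^2 + 8*z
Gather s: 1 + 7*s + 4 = 7*s + 5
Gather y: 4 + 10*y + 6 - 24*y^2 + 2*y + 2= -24*y^2 + 12*y + 12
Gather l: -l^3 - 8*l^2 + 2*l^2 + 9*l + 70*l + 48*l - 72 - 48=-l^3 - 6*l^2 + 127*l - 120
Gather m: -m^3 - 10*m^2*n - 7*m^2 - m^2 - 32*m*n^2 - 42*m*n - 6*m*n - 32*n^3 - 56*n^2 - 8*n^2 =-m^3 + m^2*(-10*n - 8) + m*(-32*n^2 - 48*n) - 32*n^3 - 64*n^2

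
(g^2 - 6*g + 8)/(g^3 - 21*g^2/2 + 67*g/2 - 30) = 2*(g - 2)/(2*g^2 - 13*g + 15)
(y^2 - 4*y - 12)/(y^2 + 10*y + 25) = (y^2 - 4*y - 12)/(y^2 + 10*y + 25)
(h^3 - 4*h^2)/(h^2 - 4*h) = h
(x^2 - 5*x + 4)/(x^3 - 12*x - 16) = (x - 1)/(x^2 + 4*x + 4)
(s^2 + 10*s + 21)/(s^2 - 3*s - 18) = (s + 7)/(s - 6)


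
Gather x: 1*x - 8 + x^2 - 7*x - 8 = x^2 - 6*x - 16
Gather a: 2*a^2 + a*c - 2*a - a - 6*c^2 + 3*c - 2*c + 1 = 2*a^2 + a*(c - 3) - 6*c^2 + c + 1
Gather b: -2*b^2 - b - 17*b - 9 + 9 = -2*b^2 - 18*b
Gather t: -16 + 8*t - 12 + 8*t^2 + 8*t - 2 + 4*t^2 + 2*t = 12*t^2 + 18*t - 30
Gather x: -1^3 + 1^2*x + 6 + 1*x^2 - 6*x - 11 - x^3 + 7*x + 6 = -x^3 + x^2 + 2*x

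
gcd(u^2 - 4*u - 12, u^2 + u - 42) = u - 6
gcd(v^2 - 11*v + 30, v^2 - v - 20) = v - 5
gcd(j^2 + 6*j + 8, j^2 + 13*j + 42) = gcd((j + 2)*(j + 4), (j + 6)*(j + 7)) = 1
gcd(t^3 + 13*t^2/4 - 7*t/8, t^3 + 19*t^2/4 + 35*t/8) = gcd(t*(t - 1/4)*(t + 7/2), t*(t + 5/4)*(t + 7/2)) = t^2 + 7*t/2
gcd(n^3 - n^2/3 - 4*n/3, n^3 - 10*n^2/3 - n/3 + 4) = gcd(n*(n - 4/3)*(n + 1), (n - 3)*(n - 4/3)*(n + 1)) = n^2 - n/3 - 4/3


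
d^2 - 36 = (d - 6)*(d + 6)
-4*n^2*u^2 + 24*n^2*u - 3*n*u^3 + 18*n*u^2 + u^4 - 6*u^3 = u*(-4*n + u)*(n + u)*(u - 6)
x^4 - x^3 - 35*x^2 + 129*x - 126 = (x - 3)^2*(x - 2)*(x + 7)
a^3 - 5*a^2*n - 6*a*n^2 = a*(a - 6*n)*(a + n)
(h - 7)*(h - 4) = h^2 - 11*h + 28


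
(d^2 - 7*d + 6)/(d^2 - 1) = (d - 6)/(d + 1)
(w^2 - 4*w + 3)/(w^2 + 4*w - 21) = (w - 1)/(w + 7)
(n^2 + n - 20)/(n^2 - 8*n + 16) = (n + 5)/(n - 4)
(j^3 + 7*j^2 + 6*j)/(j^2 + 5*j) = (j^2 + 7*j + 6)/(j + 5)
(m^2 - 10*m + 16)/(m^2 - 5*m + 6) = (m - 8)/(m - 3)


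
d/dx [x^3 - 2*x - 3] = 3*x^2 - 2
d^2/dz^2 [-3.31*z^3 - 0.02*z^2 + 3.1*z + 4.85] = -19.86*z - 0.04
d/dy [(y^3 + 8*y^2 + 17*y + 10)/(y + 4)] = 2*(y^3 + 10*y^2 + 32*y + 29)/(y^2 + 8*y + 16)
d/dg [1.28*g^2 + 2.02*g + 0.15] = 2.56*g + 2.02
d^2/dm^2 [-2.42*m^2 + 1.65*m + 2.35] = -4.84000000000000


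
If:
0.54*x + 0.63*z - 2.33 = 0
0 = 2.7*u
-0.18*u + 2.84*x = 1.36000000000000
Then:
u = 0.00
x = 0.48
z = 3.29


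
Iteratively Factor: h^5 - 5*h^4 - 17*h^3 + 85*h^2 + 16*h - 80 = (h - 4)*(h^4 - h^3 - 21*h^2 + h + 20) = (h - 4)*(h + 1)*(h^3 - 2*h^2 - 19*h + 20) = (h - 4)*(h - 1)*(h + 1)*(h^2 - h - 20) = (h - 4)*(h - 1)*(h + 1)*(h + 4)*(h - 5)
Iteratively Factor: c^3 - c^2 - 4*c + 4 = (c - 1)*(c^2 - 4) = (c - 2)*(c - 1)*(c + 2)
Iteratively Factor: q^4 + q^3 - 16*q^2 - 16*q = (q + 1)*(q^3 - 16*q) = (q + 1)*(q + 4)*(q^2 - 4*q) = q*(q + 1)*(q + 4)*(q - 4)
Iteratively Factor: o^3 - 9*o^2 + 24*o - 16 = (o - 1)*(o^2 - 8*o + 16) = (o - 4)*(o - 1)*(o - 4)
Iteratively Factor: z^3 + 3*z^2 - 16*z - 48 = (z - 4)*(z^2 + 7*z + 12) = (z - 4)*(z + 4)*(z + 3)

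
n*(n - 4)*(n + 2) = n^3 - 2*n^2 - 8*n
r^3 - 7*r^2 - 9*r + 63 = (r - 7)*(r - 3)*(r + 3)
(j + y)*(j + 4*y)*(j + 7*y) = j^3 + 12*j^2*y + 39*j*y^2 + 28*y^3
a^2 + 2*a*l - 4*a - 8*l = (a - 4)*(a + 2*l)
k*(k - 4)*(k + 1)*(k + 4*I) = k^4 - 3*k^3 + 4*I*k^3 - 4*k^2 - 12*I*k^2 - 16*I*k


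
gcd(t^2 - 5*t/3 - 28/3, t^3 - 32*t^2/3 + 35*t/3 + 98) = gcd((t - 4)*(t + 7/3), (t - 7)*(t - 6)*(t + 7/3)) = t + 7/3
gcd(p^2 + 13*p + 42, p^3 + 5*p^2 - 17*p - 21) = p + 7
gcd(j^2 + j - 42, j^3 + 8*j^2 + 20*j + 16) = 1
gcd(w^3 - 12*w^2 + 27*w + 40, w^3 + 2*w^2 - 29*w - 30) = w^2 - 4*w - 5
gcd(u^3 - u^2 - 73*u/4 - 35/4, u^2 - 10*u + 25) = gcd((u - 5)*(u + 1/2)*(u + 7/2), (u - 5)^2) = u - 5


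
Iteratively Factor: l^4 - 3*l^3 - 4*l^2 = (l + 1)*(l^3 - 4*l^2) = l*(l + 1)*(l^2 - 4*l) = l^2*(l + 1)*(l - 4)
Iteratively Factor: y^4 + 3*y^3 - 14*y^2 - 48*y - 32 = (y - 4)*(y^3 + 7*y^2 + 14*y + 8) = (y - 4)*(y + 1)*(y^2 + 6*y + 8) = (y - 4)*(y + 1)*(y + 4)*(y + 2)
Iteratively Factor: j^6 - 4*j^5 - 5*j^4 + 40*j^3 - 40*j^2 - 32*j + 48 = (j - 2)*(j^5 - 2*j^4 - 9*j^3 + 22*j^2 + 4*j - 24) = (j - 2)*(j + 1)*(j^4 - 3*j^3 - 6*j^2 + 28*j - 24) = (j - 2)*(j + 1)*(j + 3)*(j^3 - 6*j^2 + 12*j - 8) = (j - 2)^2*(j + 1)*(j + 3)*(j^2 - 4*j + 4) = (j - 2)^3*(j + 1)*(j + 3)*(j - 2)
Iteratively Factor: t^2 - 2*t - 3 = (t + 1)*(t - 3)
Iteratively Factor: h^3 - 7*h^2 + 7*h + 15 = (h + 1)*(h^2 - 8*h + 15) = (h - 3)*(h + 1)*(h - 5)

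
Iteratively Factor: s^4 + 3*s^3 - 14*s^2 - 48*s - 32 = (s - 4)*(s^3 + 7*s^2 + 14*s + 8) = (s - 4)*(s + 1)*(s^2 + 6*s + 8) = (s - 4)*(s + 1)*(s + 4)*(s + 2)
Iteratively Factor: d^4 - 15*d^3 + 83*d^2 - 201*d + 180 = (d - 4)*(d^3 - 11*d^2 + 39*d - 45) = (d - 4)*(d - 3)*(d^2 - 8*d + 15) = (d - 5)*(d - 4)*(d - 3)*(d - 3)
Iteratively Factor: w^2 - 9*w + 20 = (w - 4)*(w - 5)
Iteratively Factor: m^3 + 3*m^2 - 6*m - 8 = (m - 2)*(m^2 + 5*m + 4) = (m - 2)*(m + 4)*(m + 1)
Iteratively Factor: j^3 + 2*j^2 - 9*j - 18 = (j + 2)*(j^2 - 9) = (j + 2)*(j + 3)*(j - 3)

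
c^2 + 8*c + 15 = (c + 3)*(c + 5)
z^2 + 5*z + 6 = (z + 2)*(z + 3)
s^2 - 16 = (s - 4)*(s + 4)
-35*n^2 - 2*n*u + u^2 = (-7*n + u)*(5*n + u)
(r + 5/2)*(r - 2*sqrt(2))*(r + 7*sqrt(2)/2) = r^3 + 3*sqrt(2)*r^2/2 + 5*r^2/2 - 14*r + 15*sqrt(2)*r/4 - 35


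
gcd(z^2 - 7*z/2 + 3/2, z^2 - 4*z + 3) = z - 3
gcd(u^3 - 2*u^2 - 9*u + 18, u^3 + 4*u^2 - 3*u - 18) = u^2 + u - 6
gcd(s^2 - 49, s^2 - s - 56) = s + 7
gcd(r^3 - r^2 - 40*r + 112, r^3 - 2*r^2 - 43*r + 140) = r^2 + 3*r - 28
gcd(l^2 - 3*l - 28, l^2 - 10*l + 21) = l - 7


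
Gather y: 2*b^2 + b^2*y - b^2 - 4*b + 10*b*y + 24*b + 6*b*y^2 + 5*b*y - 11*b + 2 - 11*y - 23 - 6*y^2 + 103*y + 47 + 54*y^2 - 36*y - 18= b^2 + 9*b + y^2*(6*b + 48) + y*(b^2 + 15*b + 56) + 8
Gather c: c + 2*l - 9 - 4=c + 2*l - 13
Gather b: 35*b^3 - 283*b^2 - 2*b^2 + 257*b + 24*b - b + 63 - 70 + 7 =35*b^3 - 285*b^2 + 280*b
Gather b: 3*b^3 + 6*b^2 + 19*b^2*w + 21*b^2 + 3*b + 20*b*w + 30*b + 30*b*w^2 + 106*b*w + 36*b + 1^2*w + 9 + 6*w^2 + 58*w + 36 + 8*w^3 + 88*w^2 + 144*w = 3*b^3 + b^2*(19*w + 27) + b*(30*w^2 + 126*w + 69) + 8*w^3 + 94*w^2 + 203*w + 45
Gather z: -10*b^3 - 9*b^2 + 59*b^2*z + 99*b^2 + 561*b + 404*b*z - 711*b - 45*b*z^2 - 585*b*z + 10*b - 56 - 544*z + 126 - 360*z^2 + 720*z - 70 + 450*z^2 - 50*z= -10*b^3 + 90*b^2 - 140*b + z^2*(90 - 45*b) + z*(59*b^2 - 181*b + 126)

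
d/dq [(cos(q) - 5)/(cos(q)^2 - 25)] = sin(q)/(cos(q) + 5)^2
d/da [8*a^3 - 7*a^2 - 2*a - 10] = 24*a^2 - 14*a - 2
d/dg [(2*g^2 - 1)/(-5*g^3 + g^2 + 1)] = g*(-20*g^3 + 4*g^2 + (15*g - 2)*(2*g^2 - 1) + 4)/(-5*g^3 + g^2 + 1)^2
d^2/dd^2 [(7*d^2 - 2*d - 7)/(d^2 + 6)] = 2*(-2*d^3 - 147*d^2 + 36*d + 294)/(d^6 + 18*d^4 + 108*d^2 + 216)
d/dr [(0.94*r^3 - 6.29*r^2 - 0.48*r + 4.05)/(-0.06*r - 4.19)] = (-0.1128*r^3 - 11.4384*r^2 + 52.7102*r + 2.2542)/(0.0036*r^2 + 0.5028*r + 17.5561)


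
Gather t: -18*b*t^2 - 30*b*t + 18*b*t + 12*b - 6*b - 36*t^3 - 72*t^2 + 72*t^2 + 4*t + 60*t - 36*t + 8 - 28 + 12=-18*b*t^2 + 6*b - 36*t^3 + t*(28 - 12*b) - 8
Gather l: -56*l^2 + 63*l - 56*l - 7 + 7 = -56*l^2 + 7*l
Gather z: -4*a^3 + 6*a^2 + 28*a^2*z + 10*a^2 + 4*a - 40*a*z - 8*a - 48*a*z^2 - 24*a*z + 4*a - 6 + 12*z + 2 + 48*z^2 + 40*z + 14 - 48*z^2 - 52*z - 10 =-4*a^3 + 16*a^2 - 48*a*z^2 + z*(28*a^2 - 64*a)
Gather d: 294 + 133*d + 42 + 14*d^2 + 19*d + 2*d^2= 16*d^2 + 152*d + 336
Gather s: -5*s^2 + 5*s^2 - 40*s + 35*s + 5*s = 0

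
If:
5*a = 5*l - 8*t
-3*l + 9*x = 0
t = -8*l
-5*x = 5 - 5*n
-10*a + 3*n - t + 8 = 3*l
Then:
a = 23/20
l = 1/12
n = 37/36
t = -2/3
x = 1/36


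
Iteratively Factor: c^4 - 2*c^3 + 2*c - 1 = (c - 1)*(c^3 - c^2 - c + 1) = (c - 1)^2*(c^2 - 1) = (c - 1)^3*(c + 1)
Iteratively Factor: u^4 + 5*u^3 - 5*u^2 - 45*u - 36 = (u + 4)*(u^3 + u^2 - 9*u - 9) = (u + 1)*(u + 4)*(u^2 - 9) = (u + 1)*(u + 3)*(u + 4)*(u - 3)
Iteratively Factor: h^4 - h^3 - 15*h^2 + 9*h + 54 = (h + 2)*(h^3 - 3*h^2 - 9*h + 27) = (h - 3)*(h + 2)*(h^2 - 9) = (h - 3)^2*(h + 2)*(h + 3)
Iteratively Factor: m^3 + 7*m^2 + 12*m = (m + 3)*(m^2 + 4*m) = (m + 3)*(m + 4)*(m)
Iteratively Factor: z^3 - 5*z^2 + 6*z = (z - 2)*(z^2 - 3*z) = (z - 3)*(z - 2)*(z)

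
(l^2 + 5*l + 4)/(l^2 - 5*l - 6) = (l + 4)/(l - 6)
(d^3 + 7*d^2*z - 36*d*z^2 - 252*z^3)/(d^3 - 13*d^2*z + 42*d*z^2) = (-d^2 - 13*d*z - 42*z^2)/(d*(-d + 7*z))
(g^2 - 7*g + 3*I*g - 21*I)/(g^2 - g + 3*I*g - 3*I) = (g - 7)/(g - 1)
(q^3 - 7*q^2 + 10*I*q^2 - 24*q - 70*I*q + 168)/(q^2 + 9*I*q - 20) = (q^2 + q*(-7 + 6*I) - 42*I)/(q + 5*I)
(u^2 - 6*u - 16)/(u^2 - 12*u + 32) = (u + 2)/(u - 4)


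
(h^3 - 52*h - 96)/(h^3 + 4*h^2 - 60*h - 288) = (h + 2)/(h + 6)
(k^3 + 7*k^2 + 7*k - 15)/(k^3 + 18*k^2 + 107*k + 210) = (k^2 + 2*k - 3)/(k^2 + 13*k + 42)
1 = 1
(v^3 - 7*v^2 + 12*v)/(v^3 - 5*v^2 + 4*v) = (v - 3)/(v - 1)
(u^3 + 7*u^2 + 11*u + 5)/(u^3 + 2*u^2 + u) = (u + 5)/u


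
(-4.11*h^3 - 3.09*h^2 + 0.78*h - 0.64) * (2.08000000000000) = -8.5488*h^3 - 6.4272*h^2 + 1.6224*h - 1.3312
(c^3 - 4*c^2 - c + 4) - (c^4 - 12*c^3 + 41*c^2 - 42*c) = -c^4 + 13*c^3 - 45*c^2 + 41*c + 4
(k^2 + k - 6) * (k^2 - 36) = k^4 + k^3 - 42*k^2 - 36*k + 216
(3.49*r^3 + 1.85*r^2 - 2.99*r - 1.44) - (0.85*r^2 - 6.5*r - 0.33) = 3.49*r^3 + 1.0*r^2 + 3.51*r - 1.11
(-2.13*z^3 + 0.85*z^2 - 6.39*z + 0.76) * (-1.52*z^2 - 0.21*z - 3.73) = 3.2376*z^5 - 0.8447*z^4 + 17.4792*z^3 - 2.9838*z^2 + 23.6751*z - 2.8348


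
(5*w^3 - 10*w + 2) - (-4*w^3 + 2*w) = 9*w^3 - 12*w + 2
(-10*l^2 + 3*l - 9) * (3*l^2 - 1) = -30*l^4 + 9*l^3 - 17*l^2 - 3*l + 9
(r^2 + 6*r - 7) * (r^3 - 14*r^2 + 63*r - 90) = r^5 - 8*r^4 - 28*r^3 + 386*r^2 - 981*r + 630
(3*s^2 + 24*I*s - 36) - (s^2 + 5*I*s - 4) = 2*s^2 + 19*I*s - 32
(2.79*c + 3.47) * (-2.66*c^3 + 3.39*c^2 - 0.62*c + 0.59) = -7.4214*c^4 + 0.227899999999998*c^3 + 10.0335*c^2 - 0.5053*c + 2.0473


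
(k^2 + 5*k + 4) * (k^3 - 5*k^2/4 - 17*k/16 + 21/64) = k^5 + 15*k^4/4 - 53*k^3/16 - 639*k^2/64 - 167*k/64 + 21/16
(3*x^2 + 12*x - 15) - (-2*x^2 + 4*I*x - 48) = 5*x^2 + 12*x - 4*I*x + 33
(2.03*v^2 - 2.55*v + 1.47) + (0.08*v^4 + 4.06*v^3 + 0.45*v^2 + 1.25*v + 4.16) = 0.08*v^4 + 4.06*v^3 + 2.48*v^2 - 1.3*v + 5.63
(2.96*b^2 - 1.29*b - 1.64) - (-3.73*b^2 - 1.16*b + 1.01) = 6.69*b^2 - 0.13*b - 2.65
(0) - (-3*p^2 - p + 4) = 3*p^2 + p - 4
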